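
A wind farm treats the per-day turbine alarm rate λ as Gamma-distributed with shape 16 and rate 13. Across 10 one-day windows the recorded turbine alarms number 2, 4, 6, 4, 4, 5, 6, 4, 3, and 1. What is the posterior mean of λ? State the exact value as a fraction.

Total count: 2 + 4 + 6 + 4 + 4 + 5 + 6 + 4 + 3 + 1 = 39.
Total exposure: 10 days.
Conjugate update: add total count to the shape and total exposure to the rate, giving Gamma(55, 23).
Posterior mean = α'/β' = 55/23.

55/23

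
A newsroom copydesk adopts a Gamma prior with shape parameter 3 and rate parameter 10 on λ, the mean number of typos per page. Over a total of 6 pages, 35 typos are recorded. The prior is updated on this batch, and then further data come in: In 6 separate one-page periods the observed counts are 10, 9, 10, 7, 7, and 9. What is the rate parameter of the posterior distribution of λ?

22

Total count 35 over total exposure 6 pages.
After the first batch: Gamma(3 + 35, 10 + 6) = Gamma(38, 16).
Total count: 10 + 9 + 10 + 7 + 7 + 9 = 52.
Total exposure: 6 pages.
After the second batch: Gamma(38 + 52, 16 + 6) = Gamma(90, 22).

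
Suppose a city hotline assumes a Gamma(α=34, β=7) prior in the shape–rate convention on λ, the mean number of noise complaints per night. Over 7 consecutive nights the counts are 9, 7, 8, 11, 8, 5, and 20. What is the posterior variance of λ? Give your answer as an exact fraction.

51/98

Total count: 9 + 7 + 8 + 11 + 8 + 5 + 20 = 68.
Total exposure: 7 nights.
Gamma(α, β) with Poisson data over total exposure Σt gives posterior Gamma(α+Σx, β+Σt) = Gamma(102, 14).
Posterior variance = α'/β'² = 102/196 = 51/98.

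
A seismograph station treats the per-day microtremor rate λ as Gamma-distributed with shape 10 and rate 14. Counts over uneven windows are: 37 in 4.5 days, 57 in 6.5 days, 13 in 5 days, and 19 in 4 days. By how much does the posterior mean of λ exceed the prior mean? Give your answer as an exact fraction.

23/7

Total count: 37 + 57 + 13 + 19 = 126.
Total exposure: 4.5 + 6.5 + 5 + 4 = 20 days.
The Gamma prior is conjugate for the Poisson rate, so λ | data ~ Gamma(10+126, 14+20) = Gamma(136, 34).
Posterior mean = 136/34 = 4; prior mean = 10/14 = 5/7. Difference = 4 − 5/7 = 23/7.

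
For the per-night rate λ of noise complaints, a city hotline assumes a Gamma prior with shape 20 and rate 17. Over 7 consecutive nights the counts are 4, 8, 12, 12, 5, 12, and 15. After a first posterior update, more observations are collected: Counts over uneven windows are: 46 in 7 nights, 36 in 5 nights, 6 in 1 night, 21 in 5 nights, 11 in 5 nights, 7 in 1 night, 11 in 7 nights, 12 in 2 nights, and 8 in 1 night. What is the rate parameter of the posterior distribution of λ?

Total count: 4 + 8 + 12 + 12 + 5 + 12 + 15 = 68.
Total exposure: 7 nights.
After the first batch: Gamma(20 + 68, 17 + 7) = Gamma(88, 24).
Total count: 46 + 36 + 6 + 21 + 11 + 7 + 11 + 12 + 8 = 158.
Total exposure: 7 + 5 + 1 + 5 + 5 + 1 + 7 + 2 + 1 = 34 nights.
After the second batch: Gamma(88 + 158, 24 + 34) = Gamma(246, 58).

58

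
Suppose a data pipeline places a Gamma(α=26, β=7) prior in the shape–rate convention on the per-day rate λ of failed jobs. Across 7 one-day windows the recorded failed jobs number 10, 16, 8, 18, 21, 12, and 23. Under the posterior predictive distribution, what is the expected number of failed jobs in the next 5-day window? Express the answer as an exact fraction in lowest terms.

Total count: 10 + 16 + 8 + 18 + 21 + 12 + 23 = 108.
Total exposure: 7 days.
By Gamma–Poisson conjugacy, the posterior is Gamma(α + Σx, β + Σt) = Gamma(26 + 108, 7 + 7) = Gamma(134, 14).
Predictive mean over a 5-day window = T·E[λ|data] = 5·134/14 = 335/7.

335/7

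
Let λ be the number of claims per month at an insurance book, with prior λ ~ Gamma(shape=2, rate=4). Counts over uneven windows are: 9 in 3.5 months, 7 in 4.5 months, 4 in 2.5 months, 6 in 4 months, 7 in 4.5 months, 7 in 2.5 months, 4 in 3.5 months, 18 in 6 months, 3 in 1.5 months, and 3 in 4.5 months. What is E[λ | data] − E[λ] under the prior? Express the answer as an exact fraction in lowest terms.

99/82

Total count: 9 + 7 + 4 + 6 + 7 + 7 + 4 + 18 + 3 + 3 = 68.
Total exposure: 3.5 + 4.5 + 2.5 + 4 + 4.5 + 2.5 + 3.5 + 6 + 1.5 + 4.5 = 37 months.
The Gamma prior is conjugate for the Poisson rate, so λ | data ~ Gamma(2+68, 4+37) = Gamma(70, 41).
Posterior mean = 70/41 = 70/41; prior mean = 2/4 = 1/2. Difference = 70/41 − 1/2 = 99/82.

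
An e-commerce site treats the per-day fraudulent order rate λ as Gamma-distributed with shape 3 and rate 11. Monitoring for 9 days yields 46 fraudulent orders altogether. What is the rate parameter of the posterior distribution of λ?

Total count 46 over total exposure 9 days.
The Gamma prior is conjugate for the Poisson rate, so λ | data ~ Gamma(3+46, 11+9) = Gamma(49, 20).

20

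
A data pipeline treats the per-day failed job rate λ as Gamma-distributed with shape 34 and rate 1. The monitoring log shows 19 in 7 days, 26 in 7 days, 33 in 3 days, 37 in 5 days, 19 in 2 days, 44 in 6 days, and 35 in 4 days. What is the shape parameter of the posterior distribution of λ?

Total count: 19 + 26 + 33 + 37 + 19 + 44 + 35 = 213.
Total exposure: 7 + 7 + 3 + 5 + 2 + 6 + 4 = 34 days.
Posterior: α' = 34 + 213 = 247, β' = 1 + 34 = 35.

247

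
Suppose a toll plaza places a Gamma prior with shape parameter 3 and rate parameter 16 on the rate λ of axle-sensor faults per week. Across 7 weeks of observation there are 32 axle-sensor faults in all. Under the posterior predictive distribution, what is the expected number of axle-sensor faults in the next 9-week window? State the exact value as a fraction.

Total count 32 over total exposure 7 weeks.
The Gamma prior is conjugate for the Poisson rate, so λ | data ~ Gamma(3+32, 16+7) = Gamma(35, 23).
Predictive mean over a 9-week window = T·E[λ|data] = 9·35/23 = 315/23.

315/23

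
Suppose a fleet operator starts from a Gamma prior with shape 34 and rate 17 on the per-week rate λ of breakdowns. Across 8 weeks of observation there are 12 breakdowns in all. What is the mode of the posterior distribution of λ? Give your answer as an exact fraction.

Total count 12 over total exposure 8 weeks.
Gamma(α, β) with Poisson data over total exposure Σt gives posterior Gamma(α+Σx, β+Σt) = Gamma(46, 25).
Posterior mode = (α'−1)/β' = 45/25 = 9/5.

9/5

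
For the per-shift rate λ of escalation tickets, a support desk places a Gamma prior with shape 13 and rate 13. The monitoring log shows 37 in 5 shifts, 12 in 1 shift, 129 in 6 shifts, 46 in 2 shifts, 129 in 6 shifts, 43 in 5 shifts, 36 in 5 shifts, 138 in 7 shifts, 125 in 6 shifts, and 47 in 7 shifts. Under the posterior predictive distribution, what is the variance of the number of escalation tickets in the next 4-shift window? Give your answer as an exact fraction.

Total count: 37 + 12 + 129 + 46 + 129 + 43 + 36 + 138 + 125 + 47 = 742.
Total exposure: 5 + 1 + 6 + 2 + 6 + 5 + 5 + 7 + 6 + 7 = 50 shifts.
Conjugate update: add total count to the shape and total exposure to the rate, giving Gamma(755, 63).
The posterior predictive for a window of length T is Negative Binomial with variance T·α'·(β'+T)/β'² = 4·755·67/3969 = 202340/3969.

202340/3969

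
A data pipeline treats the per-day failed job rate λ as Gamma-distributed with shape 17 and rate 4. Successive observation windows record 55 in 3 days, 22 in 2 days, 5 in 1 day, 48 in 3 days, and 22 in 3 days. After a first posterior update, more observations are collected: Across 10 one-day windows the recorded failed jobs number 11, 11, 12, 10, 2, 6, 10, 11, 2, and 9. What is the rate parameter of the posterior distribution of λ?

26

Total count: 55 + 22 + 5 + 48 + 22 = 152.
Total exposure: 3 + 2 + 1 + 3 + 3 = 12 days.
After the first batch: Gamma(17 + 152, 4 + 12) = Gamma(169, 16).
Total count: 11 + 11 + 12 + 10 + 2 + 6 + 10 + 11 + 2 + 9 = 84.
Total exposure: 10 days.
After the second batch: Gamma(169 + 84, 16 + 10) = Gamma(253, 26).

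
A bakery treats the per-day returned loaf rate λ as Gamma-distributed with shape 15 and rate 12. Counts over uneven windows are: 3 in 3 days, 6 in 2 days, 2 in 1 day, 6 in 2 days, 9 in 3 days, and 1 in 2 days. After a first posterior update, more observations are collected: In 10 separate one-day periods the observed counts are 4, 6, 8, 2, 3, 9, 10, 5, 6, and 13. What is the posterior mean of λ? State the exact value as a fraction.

Total count: 3 + 6 + 2 + 6 + 9 + 1 = 27.
Total exposure: 3 + 2 + 1 + 2 + 3 + 2 = 13 days.
After the first batch: Gamma(15 + 27, 12 + 13) = Gamma(42, 25).
Total count: 4 + 6 + 8 + 2 + 3 + 9 + 10 + 5 + 6 + 13 = 66.
Total exposure: 10 days.
After the second batch: Gamma(42 + 66, 25 + 10) = Gamma(108, 35).
Posterior mean = α'/β' = 108/35.

108/35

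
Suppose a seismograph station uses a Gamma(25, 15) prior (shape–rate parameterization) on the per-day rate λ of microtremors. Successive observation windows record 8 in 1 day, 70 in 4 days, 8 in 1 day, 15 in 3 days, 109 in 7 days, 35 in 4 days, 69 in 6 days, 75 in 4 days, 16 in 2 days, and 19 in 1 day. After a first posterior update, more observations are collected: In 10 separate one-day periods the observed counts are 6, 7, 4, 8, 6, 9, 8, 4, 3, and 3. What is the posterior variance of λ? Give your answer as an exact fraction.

507/3364

Total count: 8 + 70 + 8 + 15 + 109 + 35 + 69 + 75 + 16 + 19 = 424.
Total exposure: 1 + 4 + 1 + 3 + 7 + 4 + 6 + 4 + 2 + 1 = 33 days.
After the first batch: Gamma(25 + 424, 15 + 33) = Gamma(449, 48).
Total count: 6 + 7 + 4 + 8 + 6 + 9 + 8 + 4 + 3 + 3 = 58.
Total exposure: 10 days.
After the second batch: Gamma(449 + 58, 48 + 10) = Gamma(507, 58).
Posterior variance = α'/β'² = 507/3364.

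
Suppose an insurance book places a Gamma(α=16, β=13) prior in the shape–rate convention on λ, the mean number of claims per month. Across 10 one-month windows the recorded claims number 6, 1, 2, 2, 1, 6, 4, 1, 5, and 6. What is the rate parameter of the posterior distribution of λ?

23

Total count: 6 + 1 + 2 + 2 + 1 + 6 + 4 + 1 + 5 + 6 = 34.
Total exposure: 10 months.
The Gamma prior is conjugate for the Poisson rate, so λ | data ~ Gamma(16+34, 13+10) = Gamma(50, 23).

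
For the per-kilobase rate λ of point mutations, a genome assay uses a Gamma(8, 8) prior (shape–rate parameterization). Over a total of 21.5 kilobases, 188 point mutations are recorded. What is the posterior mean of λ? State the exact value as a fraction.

392/59

Total count 188 over total exposure 21.5 kilobases.
Conjugate update: add total count to the shape and total exposure to the rate, giving Gamma(196, 59/2).
Posterior mean = α'/β' = 196/(59/2) = 392/59.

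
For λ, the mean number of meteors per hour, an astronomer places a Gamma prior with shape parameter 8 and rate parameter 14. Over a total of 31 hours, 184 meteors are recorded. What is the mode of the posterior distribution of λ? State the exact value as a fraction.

191/45

Total count 184 over total exposure 31 hours.
The Gamma prior is conjugate for the Poisson rate, so λ | data ~ Gamma(8+184, 14+31) = Gamma(192, 45).
Posterior mode = (α'−1)/β' = 191/45.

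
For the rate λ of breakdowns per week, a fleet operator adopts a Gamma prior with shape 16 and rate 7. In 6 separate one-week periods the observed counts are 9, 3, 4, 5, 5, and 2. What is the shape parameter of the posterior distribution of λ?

Total count: 9 + 3 + 4 + 5 + 5 + 2 = 28.
Total exposure: 6 weeks.
Gamma(α, β) with Poisson data over total exposure Σt gives posterior Gamma(α+Σx, β+Σt) = Gamma(44, 13).

44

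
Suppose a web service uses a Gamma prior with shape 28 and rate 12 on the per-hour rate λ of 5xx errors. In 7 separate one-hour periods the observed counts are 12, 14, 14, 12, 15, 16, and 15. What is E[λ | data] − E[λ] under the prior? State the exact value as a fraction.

Total count: 12 + 14 + 14 + 12 + 15 + 16 + 15 = 98.
Total exposure: 7 hours.
Gamma(α, β) with Poisson data over total exposure Σt gives posterior Gamma(α+Σx, β+Σt) = Gamma(126, 19).
Posterior mean = 126/19 = 126/19; prior mean = 28/12 = 7/3. Difference = 126/19 − 7/3 = 245/57.

245/57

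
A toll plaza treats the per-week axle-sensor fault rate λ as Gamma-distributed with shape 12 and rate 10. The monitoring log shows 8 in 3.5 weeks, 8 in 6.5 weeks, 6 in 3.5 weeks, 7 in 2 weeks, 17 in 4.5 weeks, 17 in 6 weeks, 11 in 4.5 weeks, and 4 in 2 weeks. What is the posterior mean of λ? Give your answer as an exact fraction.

36/17

Total count: 8 + 8 + 6 + 7 + 17 + 17 + 11 + 4 = 78.
Total exposure: 3.5 + 6.5 + 3.5 + 2 + 4.5 + 6 + 4.5 + 2 = 32.5 weeks.
Gamma(α, β) with Poisson data over total exposure Σt gives posterior Gamma(α+Σx, β+Σt) = Gamma(90, 85/2).
Posterior mean = α'/β' = 90/(85/2) = 36/17.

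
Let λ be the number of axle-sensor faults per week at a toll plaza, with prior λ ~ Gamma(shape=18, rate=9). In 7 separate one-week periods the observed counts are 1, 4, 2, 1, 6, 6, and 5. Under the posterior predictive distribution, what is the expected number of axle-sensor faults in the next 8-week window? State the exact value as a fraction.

43/2

Total count: 1 + 4 + 2 + 1 + 6 + 6 + 5 = 25.
Total exposure: 7 weeks.
By Gamma–Poisson conjugacy, the posterior is Gamma(α + Σx, β + Σt) = Gamma(18 + 25, 9 + 7) = Gamma(43, 16).
Predictive mean over an 8-week window = T·E[λ|data] = 8·43/16 = 43/2.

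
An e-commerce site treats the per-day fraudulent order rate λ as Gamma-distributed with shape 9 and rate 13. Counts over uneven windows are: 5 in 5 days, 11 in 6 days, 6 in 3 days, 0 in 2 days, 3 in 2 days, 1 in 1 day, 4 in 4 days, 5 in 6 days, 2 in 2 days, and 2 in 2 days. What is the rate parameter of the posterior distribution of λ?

Total count: 5 + 11 + 6 + 0 + 3 + 1 + 4 + 5 + 2 + 2 = 39.
Total exposure: 5 + 6 + 3 + 2 + 2 + 1 + 4 + 6 + 2 + 2 = 33 days.
Conjugate update: add total count to the shape and total exposure to the rate, giving Gamma(48, 46).

46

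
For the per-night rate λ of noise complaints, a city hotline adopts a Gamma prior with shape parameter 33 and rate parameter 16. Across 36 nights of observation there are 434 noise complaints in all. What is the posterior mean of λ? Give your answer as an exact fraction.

Total count 434 over total exposure 36 nights.
Posterior: α' = 33 + 434 = 467, β' = 16 + 36 = 52.
Posterior mean = α'/β' = 467/52.

467/52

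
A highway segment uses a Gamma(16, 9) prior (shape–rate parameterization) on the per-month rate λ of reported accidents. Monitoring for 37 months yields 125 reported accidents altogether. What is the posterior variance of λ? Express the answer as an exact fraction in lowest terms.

Total count 125 over total exposure 37 months.
Gamma(α, β) with Poisson data over total exposure Σt gives posterior Gamma(α+Σx, β+Σt) = Gamma(141, 46).
Posterior variance = α'/β'² = 141/2116.

141/2116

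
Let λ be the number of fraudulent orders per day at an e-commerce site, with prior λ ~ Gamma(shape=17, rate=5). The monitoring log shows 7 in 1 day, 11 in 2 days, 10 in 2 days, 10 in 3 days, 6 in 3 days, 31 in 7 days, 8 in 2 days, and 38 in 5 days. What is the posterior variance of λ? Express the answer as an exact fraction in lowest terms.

Total count: 7 + 11 + 10 + 10 + 6 + 31 + 8 + 38 = 121.
Total exposure: 1 + 2 + 2 + 3 + 3 + 7 + 2 + 5 = 25 days.
Posterior: α' = 17 + 121 = 138, β' = 5 + 25 = 30.
Posterior variance = α'/β'² = 138/900 = 23/150.

23/150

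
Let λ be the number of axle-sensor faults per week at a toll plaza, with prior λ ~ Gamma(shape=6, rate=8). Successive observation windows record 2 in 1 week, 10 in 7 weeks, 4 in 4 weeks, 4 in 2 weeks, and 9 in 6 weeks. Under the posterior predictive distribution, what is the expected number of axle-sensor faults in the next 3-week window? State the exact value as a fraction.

15/4

Total count: 2 + 10 + 4 + 4 + 9 = 29.
Total exposure: 1 + 7 + 4 + 2 + 6 = 20 weeks.
Conjugate update: add total count to the shape and total exposure to the rate, giving Gamma(35, 28).
Predictive mean over a 3-week window = T·E[λ|data] = 3·35/28 = 15/4.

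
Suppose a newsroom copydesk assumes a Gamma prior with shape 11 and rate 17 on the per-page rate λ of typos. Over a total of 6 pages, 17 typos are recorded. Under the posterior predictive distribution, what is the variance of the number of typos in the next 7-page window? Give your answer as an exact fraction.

5880/529

Total count 17 over total exposure 6 pages.
The Gamma prior is conjugate for the Poisson rate, so λ | data ~ Gamma(11+17, 17+6) = Gamma(28, 23).
The posterior predictive for a window of length T is Negative Binomial with variance T·α'·(β'+T)/β'² = 7·28·30/529 = 5880/529.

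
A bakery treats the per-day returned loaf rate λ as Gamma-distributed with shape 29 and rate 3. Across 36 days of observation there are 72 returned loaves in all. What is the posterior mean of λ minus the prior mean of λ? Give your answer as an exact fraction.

Total count 72 over total exposure 36 days.
By Gamma–Poisson conjugacy, the posterior is Gamma(α + Σx, β + Σt) = Gamma(29 + 72, 3 + 36) = Gamma(101, 39).
Posterior mean = 101/39 = 101/39; prior mean = 29/3 = 29/3. Difference = 101/39 − 29/3 = -92/13.

-92/13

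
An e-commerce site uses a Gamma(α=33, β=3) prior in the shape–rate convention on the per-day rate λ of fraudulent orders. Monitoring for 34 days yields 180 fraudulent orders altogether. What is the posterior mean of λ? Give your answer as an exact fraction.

Total count 180 over total exposure 34 days.
By Gamma–Poisson conjugacy, the posterior is Gamma(α + Σx, β + Σt) = Gamma(33 + 180, 3 + 34) = Gamma(213, 37).
Posterior mean = α'/β' = 213/37.

213/37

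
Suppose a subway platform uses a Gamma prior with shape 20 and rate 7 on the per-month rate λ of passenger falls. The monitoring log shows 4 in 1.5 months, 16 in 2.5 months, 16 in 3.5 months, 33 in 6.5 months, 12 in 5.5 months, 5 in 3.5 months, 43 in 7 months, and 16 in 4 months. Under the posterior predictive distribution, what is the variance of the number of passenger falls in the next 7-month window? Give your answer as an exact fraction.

Total count: 4 + 16 + 16 + 33 + 12 + 5 + 43 + 16 = 145.
Total exposure: 1.5 + 2.5 + 3.5 + 6.5 + 5.5 + 3.5 + 7 + 4 = 34 months.
Gamma(α, β) with Poisson data over total exposure Σt gives posterior Gamma(α+Σx, β+Σt) = Gamma(165, 41).
The posterior predictive for a window of length T is Negative Binomial with variance T·α'·(β'+T)/β'² = 7·165·48/1681 = 55440/1681.

55440/1681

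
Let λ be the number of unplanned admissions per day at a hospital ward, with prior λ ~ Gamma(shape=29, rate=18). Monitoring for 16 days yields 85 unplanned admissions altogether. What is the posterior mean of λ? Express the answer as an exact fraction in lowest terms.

Total count 85 over total exposure 16 days.
By Gamma–Poisson conjugacy, the posterior is Gamma(α + Σx, β + Σt) = Gamma(29 + 85, 18 + 16) = Gamma(114, 34).
Posterior mean = α'/β' = 114/34 = 57/17.

57/17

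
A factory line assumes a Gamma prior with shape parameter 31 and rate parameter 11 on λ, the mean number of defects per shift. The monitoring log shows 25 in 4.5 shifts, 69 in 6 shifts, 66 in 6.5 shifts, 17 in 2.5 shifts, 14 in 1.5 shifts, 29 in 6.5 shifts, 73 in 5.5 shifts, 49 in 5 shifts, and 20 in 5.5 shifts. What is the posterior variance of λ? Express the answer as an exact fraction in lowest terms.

1572/11881

Total count: 25 + 69 + 66 + 17 + 14 + 29 + 73 + 49 + 20 = 362.
Total exposure: 4.5 + 6 + 6.5 + 2.5 + 1.5 + 6.5 + 5.5 + 5 + 5.5 = 43.5 shifts.
By Gamma–Poisson conjugacy, the posterior is Gamma(α + Σx, β + Σt) = Gamma(31 + 362, 11 + 43.5) = Gamma(393, 109/2).
Posterior variance = α'/β'² = 393/(11881/4) = 1572/11881.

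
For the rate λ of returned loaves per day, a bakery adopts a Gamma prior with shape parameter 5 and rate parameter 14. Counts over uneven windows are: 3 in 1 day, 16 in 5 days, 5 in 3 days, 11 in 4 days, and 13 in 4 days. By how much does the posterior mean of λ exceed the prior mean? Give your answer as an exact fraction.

587/434

Total count: 3 + 16 + 5 + 11 + 13 = 48.
Total exposure: 1 + 5 + 3 + 4 + 4 = 17 days.
Conjugate update: add total count to the shape and total exposure to the rate, giving Gamma(53, 31).
Posterior mean = 53/31 = 53/31; prior mean = 5/14 = 5/14. Difference = 53/31 − 5/14 = 587/434.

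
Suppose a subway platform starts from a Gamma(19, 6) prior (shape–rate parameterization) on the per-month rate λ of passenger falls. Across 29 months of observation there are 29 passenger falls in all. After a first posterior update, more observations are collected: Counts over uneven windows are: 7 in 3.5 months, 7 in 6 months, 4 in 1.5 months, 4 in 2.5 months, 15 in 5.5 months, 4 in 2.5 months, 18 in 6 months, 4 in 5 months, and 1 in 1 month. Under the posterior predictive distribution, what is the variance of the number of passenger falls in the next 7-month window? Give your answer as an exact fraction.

236768/18769

Total count 29 over total exposure 29 months.
After the first batch: Gamma(19 + 29, 6 + 29) = Gamma(48, 35).
Total count: 7 + 7 + 4 + 4 + 15 + 4 + 18 + 4 + 1 = 64.
Total exposure: 3.5 + 6 + 1.5 + 2.5 + 5.5 + 2.5 + 6 + 5 + 1 = 33.5 months.
After the second batch: Gamma(48 + 64, 35 + 33.5) = Gamma(112, 137/2).
The posterior predictive for a window of length T is Negative Binomial with variance T·α'·(β'+T)/β'² = 7·112·(151/2)/(18769/4) = 236768/18769.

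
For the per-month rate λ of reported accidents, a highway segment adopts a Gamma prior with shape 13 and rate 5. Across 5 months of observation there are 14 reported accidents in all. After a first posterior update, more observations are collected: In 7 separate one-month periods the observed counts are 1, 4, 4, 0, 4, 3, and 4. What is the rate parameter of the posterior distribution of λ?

17

Total count 14 over total exposure 5 months.
After the first batch: Gamma(13 + 14, 5 + 5) = Gamma(27, 10).
Total count: 1 + 4 + 4 + 0 + 4 + 3 + 4 = 20.
Total exposure: 7 months.
After the second batch: Gamma(27 + 20, 10 + 7) = Gamma(47, 17).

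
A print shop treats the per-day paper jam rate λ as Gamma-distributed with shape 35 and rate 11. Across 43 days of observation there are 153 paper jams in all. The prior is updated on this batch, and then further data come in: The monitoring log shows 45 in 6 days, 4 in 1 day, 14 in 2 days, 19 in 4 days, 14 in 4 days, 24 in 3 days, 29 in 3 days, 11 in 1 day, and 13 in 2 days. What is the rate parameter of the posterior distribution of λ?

Total count 153 over total exposure 43 days.
After the first batch: Gamma(35 + 153, 11 + 43) = Gamma(188, 54).
Total count: 45 + 4 + 14 + 19 + 14 + 24 + 29 + 11 + 13 = 173.
Total exposure: 6 + 1 + 2 + 4 + 4 + 3 + 3 + 1 + 2 = 26 days.
After the second batch: Gamma(188 + 173, 54 + 26) = Gamma(361, 80).

80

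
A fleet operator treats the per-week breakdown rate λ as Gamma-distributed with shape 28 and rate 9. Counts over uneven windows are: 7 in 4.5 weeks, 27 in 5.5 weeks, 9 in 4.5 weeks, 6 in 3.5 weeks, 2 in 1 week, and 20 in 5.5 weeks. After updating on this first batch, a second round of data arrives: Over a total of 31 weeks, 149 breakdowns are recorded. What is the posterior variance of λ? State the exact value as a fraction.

Total count: 7 + 27 + 9 + 6 + 2 + 20 = 71.
Total exposure: 4.5 + 5.5 + 4.5 + 3.5 + 1 + 5.5 = 24.5 weeks.
After the first batch: Gamma(28 + 71, 9 + 24.5) = Gamma(99, 67/2).
Total count 149 over total exposure 31 weeks.
After the second batch: Gamma(99 + 149, 67/2 + 31) = Gamma(248, 129/2).
Posterior variance = α'/β'² = 248/(16641/4) = 992/16641.

992/16641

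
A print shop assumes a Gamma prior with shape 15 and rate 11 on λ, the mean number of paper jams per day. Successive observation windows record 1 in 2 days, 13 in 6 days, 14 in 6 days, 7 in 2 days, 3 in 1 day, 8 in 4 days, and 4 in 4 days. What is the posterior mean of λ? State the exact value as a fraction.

Total count: 1 + 13 + 14 + 7 + 3 + 8 + 4 = 50.
Total exposure: 2 + 6 + 6 + 2 + 1 + 4 + 4 = 25 days.
Posterior: α' = 15 + 50 = 65, β' = 11 + 25 = 36.
Posterior mean = α'/β' = 65/36.

65/36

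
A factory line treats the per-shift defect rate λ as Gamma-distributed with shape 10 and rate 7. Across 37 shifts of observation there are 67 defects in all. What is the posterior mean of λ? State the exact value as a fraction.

7/4

Total count 67 over total exposure 37 shifts.
Posterior: α' = 10 + 67 = 77, β' = 7 + 37 = 44.
Posterior mean = α'/β' = 77/44 = 7/4.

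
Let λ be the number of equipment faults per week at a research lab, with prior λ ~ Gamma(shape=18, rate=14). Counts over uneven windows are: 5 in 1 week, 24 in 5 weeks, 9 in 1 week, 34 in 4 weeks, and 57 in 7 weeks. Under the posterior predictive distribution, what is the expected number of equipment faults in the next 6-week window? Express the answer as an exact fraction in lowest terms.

441/16

Total count: 5 + 24 + 9 + 34 + 57 = 129.
Total exposure: 1 + 5 + 1 + 4 + 7 = 18 weeks.
Posterior: α' = 18 + 129 = 147, β' = 14 + 18 = 32.
Predictive mean over a 6-week window = T·E[λ|data] = 6·147/32 = 441/16.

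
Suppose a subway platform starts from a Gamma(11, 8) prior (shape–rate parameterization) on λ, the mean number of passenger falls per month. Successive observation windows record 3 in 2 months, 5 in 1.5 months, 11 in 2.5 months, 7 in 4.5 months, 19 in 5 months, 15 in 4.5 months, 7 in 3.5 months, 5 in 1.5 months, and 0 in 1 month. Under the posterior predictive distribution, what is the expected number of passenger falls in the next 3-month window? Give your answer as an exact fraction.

Total count: 3 + 5 + 11 + 7 + 19 + 15 + 7 + 5 + 0 = 72.
Total exposure: 2 + 1.5 + 2.5 + 4.5 + 5 + 4.5 + 3.5 + 1.5 + 1 = 26 months.
Conjugate update: add total count to the shape and total exposure to the rate, giving Gamma(83, 34).
Predictive mean over a 3-month window = T·E[λ|data] = 3·83/34 = 249/34.

249/34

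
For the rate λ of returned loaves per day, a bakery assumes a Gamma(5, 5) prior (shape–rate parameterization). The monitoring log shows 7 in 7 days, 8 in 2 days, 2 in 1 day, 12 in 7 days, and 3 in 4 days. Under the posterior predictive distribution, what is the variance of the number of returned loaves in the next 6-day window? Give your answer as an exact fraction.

1776/169

Total count: 7 + 8 + 2 + 12 + 3 = 32.
Total exposure: 7 + 2 + 1 + 7 + 4 = 21 days.
Posterior: α' = 5 + 32 = 37, β' = 5 + 21 = 26.
The posterior predictive for a window of length T is Negative Binomial with variance T·α'·(β'+T)/β'² = 6·37·32/676 = 1776/169.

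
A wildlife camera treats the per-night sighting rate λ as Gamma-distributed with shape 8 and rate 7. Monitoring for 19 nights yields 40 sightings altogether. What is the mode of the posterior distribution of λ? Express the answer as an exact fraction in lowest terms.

47/26

Total count 40 over total exposure 19 nights.
The Gamma prior is conjugate for the Poisson rate, so λ | data ~ Gamma(8+40, 7+19) = Gamma(48, 26).
Posterior mode = (α'−1)/β' = 47/26.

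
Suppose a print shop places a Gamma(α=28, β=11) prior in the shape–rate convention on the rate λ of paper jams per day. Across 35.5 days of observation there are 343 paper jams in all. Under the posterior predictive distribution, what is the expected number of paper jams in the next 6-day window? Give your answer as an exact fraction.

Total count 343 over total exposure 35.5 days.
Gamma(α, β) with Poisson data over total exposure Σt gives posterior Gamma(α+Σx, β+Σt) = Gamma(371, 93/2).
Predictive mean over a 6-day window = T·E[λ|data] = 6·371/(93/2) = 1484/31.

1484/31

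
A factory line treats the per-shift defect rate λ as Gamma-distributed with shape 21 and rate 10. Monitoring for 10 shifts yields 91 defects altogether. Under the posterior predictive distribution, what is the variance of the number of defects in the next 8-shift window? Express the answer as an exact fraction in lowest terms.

1568/25

Total count 91 over total exposure 10 shifts.
The Gamma prior is conjugate for the Poisson rate, so λ | data ~ Gamma(21+91, 10+10) = Gamma(112, 20).
The posterior predictive for a window of length T is Negative Binomial with variance T·α'·(β'+T)/β'² = 8·112·28/400 = 1568/25.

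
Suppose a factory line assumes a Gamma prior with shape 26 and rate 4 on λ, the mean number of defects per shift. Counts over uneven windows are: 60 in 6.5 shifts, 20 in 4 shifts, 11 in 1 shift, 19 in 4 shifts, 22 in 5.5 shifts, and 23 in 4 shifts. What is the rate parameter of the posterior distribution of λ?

29

Total count: 60 + 20 + 11 + 19 + 22 + 23 = 155.
Total exposure: 6.5 + 4 + 1 + 4 + 5.5 + 4 = 25 shifts.
Posterior: α' = 26 + 155 = 181, β' = 4 + 25 = 29.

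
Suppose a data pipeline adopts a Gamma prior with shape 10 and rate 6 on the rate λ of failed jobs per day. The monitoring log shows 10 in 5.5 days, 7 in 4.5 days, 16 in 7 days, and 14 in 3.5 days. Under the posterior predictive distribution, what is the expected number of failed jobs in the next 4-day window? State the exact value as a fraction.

456/53

Total count: 10 + 7 + 16 + 14 = 47.
Total exposure: 5.5 + 4.5 + 7 + 3.5 = 20.5 days.
Conjugate update: add total count to the shape and total exposure to the rate, giving Gamma(57, 53/2).
Predictive mean over a 4-day window = T·E[λ|data] = 4·57/(53/2) = 456/53.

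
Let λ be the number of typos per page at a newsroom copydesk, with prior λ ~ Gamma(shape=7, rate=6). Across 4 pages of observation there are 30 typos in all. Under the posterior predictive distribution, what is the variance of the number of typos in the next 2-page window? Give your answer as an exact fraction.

222/25

Total count 30 over total exposure 4 pages.
Conjugate update: add total count to the shape and total exposure to the rate, giving Gamma(37, 10).
The posterior predictive for a window of length T is Negative Binomial with variance T·α'·(β'+T)/β'² = 2·37·12/100 = 222/25.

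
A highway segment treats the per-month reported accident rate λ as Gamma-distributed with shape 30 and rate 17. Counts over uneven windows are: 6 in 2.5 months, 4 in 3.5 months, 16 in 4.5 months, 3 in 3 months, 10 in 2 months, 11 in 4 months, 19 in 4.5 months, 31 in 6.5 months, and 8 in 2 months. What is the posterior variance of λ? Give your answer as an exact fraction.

184/3267

Total count: 6 + 4 + 16 + 3 + 10 + 11 + 19 + 31 + 8 = 108.
Total exposure: 2.5 + 3.5 + 4.5 + 3 + 2 + 4 + 4.5 + 6.5 + 2 = 32.5 months.
By Gamma–Poisson conjugacy, the posterior is Gamma(α + Σx, β + Σt) = Gamma(30 + 108, 17 + 32.5) = Gamma(138, 99/2).
Posterior variance = α'/β'² = 138/(9801/4) = 184/3267.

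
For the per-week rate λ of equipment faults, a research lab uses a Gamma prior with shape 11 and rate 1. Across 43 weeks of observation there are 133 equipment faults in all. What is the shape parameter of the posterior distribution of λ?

144

Total count 133 over total exposure 43 weeks.
Gamma(α, β) with Poisson data over total exposure Σt gives posterior Gamma(α+Σx, β+Σt) = Gamma(144, 44).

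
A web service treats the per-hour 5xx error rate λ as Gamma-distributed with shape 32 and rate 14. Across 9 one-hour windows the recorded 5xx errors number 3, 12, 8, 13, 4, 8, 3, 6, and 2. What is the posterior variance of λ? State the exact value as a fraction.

91/529

Total count: 3 + 12 + 8 + 13 + 4 + 8 + 3 + 6 + 2 = 59.
Total exposure: 9 hours.
Posterior: α' = 32 + 59 = 91, β' = 14 + 9 = 23.
Posterior variance = α'/β'² = 91/529.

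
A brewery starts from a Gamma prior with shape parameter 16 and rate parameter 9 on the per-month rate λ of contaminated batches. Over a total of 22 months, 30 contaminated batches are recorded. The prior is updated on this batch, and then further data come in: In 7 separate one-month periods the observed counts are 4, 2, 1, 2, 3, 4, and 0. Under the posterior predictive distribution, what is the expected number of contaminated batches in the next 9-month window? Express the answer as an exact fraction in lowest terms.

279/19

Total count 30 over total exposure 22 months.
After the first batch: Gamma(16 + 30, 9 + 22) = Gamma(46, 31).
Total count: 4 + 2 + 1 + 2 + 3 + 4 + 0 = 16.
Total exposure: 7 months.
After the second batch: Gamma(46 + 16, 31 + 7) = Gamma(62, 38).
Predictive mean over a 9-month window = T·E[λ|data] = 9·62/38 = 279/19.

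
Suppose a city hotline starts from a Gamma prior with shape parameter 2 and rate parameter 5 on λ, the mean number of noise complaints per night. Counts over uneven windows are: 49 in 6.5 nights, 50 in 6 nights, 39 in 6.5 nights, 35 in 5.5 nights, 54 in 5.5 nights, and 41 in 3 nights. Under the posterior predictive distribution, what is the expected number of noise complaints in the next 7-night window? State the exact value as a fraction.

945/19

Total count: 49 + 50 + 39 + 35 + 54 + 41 = 268.
Total exposure: 6.5 + 6 + 6.5 + 5.5 + 5.5 + 3 = 33 nights.
By Gamma–Poisson conjugacy, the posterior is Gamma(α + Σx, β + Σt) = Gamma(2 + 268, 5 + 33) = Gamma(270, 38).
Predictive mean over a 7-night window = T·E[λ|data] = 7·270/38 = 945/19.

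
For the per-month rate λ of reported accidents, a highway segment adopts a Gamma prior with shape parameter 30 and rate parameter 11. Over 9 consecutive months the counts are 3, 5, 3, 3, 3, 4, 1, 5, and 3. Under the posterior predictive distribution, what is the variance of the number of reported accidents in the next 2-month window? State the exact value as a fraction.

Total count: 3 + 5 + 3 + 3 + 3 + 4 + 1 + 5 + 3 = 30.
Total exposure: 9 months.
Conjugate update: add total count to the shape and total exposure to the rate, giving Gamma(60, 20).
The posterior predictive for a window of length T is Negative Binomial with variance T·α'·(β'+T)/β'² = 2·60·22/400 = 33/5.

33/5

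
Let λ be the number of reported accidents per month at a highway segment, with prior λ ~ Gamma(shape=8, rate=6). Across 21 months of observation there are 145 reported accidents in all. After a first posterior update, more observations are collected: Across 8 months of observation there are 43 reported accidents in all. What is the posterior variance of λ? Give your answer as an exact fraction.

Total count 145 over total exposure 21 months.
After the first batch: Gamma(8 + 145, 6 + 21) = Gamma(153, 27).
Total count 43 over total exposure 8 months.
After the second batch: Gamma(153 + 43, 27 + 8) = Gamma(196, 35).
Posterior variance = α'/β'² = 196/1225 = 4/25.

4/25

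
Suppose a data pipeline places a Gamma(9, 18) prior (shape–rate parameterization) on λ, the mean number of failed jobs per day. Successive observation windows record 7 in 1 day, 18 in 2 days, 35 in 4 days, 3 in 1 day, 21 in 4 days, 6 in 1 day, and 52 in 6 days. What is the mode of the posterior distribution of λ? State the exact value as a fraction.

Total count: 7 + 18 + 35 + 3 + 21 + 6 + 52 = 142.
Total exposure: 1 + 2 + 4 + 1 + 4 + 1 + 6 = 19 days.
Conjugate update: add total count to the shape and total exposure to the rate, giving Gamma(151, 37).
Posterior mode = (α'−1)/β' = 150/37.

150/37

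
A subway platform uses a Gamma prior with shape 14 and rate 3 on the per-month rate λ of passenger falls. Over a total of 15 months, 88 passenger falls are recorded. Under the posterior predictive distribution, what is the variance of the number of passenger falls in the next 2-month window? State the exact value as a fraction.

340/27

Total count 88 over total exposure 15 months.
Gamma(α, β) with Poisson data over total exposure Σt gives posterior Gamma(α+Σx, β+Σt) = Gamma(102, 18).
The posterior predictive for a window of length T is Negative Binomial with variance T·α'·(β'+T)/β'² = 2·102·20/324 = 340/27.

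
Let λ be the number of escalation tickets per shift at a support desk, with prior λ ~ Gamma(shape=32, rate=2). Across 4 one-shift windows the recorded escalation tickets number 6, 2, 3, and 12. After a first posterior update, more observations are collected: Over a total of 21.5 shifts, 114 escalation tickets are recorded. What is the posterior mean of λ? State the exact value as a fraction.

Total count: 6 + 2 + 3 + 12 = 23.
Total exposure: 4 shifts.
After the first batch: Gamma(32 + 23, 2 + 4) = Gamma(55, 6).
Total count 114 over total exposure 21.5 shifts.
After the second batch: Gamma(55 + 114, 6 + 21.5) = Gamma(169, 55/2).
Posterior mean = α'/β' = 169/(55/2) = 338/55.

338/55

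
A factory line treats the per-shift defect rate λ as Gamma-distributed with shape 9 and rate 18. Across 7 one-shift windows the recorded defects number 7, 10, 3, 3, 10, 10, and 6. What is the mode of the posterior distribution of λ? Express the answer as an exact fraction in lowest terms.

Total count: 7 + 10 + 3 + 3 + 10 + 10 + 6 = 49.
Total exposure: 7 shifts.
Gamma(α, β) with Poisson data over total exposure Σt gives posterior Gamma(α+Σx, β+Σt) = Gamma(58, 25).
Posterior mode = (α'−1)/β' = 57/25.

57/25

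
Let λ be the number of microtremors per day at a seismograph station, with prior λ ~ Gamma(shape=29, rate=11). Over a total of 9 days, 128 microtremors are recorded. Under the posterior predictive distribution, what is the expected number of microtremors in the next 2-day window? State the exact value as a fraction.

Total count 128 over total exposure 9 days.
Conjugate update: add total count to the shape and total exposure to the rate, giving Gamma(157, 20).
Predictive mean over a 2-day window = T·E[λ|data] = 2·157/20 = 157/10.

157/10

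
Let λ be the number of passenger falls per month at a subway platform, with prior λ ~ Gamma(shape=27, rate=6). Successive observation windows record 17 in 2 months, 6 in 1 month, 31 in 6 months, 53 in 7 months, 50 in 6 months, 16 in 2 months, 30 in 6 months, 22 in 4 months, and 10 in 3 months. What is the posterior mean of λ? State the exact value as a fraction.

Total count: 17 + 6 + 31 + 53 + 50 + 16 + 30 + 22 + 10 = 235.
Total exposure: 2 + 1 + 6 + 7 + 6 + 2 + 6 + 4 + 3 = 37 months.
Posterior: α' = 27 + 235 = 262, β' = 6 + 37 = 43.
Posterior mean = α'/β' = 262/43.

262/43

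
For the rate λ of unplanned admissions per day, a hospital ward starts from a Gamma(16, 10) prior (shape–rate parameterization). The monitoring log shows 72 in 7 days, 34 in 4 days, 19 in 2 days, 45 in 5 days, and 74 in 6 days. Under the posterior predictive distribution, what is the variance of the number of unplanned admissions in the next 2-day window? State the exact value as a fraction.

Total count: 72 + 34 + 19 + 45 + 74 = 244.
Total exposure: 7 + 4 + 2 + 5 + 6 = 24 days.
Gamma(α, β) with Poisson data over total exposure Σt gives posterior Gamma(α+Σx, β+Σt) = Gamma(260, 34).
The posterior predictive for a window of length T is Negative Binomial with variance T·α'·(β'+T)/β'² = 2·260·36/1156 = 4680/289.

4680/289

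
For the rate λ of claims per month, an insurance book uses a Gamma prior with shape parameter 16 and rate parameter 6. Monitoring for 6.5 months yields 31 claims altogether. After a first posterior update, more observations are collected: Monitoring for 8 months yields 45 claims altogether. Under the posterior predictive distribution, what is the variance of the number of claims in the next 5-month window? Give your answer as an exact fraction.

46920/1681

Total count 31 over total exposure 6.5 months.
After the first batch: Gamma(16 + 31, 6 + 6.5) = Gamma(47, 25/2).
Total count 45 over total exposure 8 months.
After the second batch: Gamma(47 + 45, 25/2 + 8) = Gamma(92, 41/2).
The posterior predictive for a window of length T is Negative Binomial with variance T·α'·(β'+T)/β'² = 5·92·(51/2)/(1681/4) = 46920/1681.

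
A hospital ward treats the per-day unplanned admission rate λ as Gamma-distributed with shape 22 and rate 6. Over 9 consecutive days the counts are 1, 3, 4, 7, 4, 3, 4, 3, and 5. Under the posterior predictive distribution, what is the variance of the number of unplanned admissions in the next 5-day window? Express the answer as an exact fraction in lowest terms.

Total count: 1 + 3 + 4 + 7 + 4 + 3 + 4 + 3 + 5 = 34.
Total exposure: 9 days.
By Gamma–Poisson conjugacy, the posterior is Gamma(α + Σx, β + Σt) = Gamma(22 + 34, 6 + 9) = Gamma(56, 15).
The posterior predictive for a window of length T is Negative Binomial with variance T·α'·(β'+T)/β'² = 5·56·20/225 = 224/9.

224/9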